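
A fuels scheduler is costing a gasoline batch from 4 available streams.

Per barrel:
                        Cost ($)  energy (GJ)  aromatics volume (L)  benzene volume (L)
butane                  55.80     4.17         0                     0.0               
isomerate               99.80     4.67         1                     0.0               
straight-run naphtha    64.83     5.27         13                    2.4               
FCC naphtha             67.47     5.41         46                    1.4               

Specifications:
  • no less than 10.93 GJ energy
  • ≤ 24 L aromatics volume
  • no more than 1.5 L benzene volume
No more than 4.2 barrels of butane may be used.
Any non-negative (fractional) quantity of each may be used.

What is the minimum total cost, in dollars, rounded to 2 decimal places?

Treat it as an LP. Let x1 = barrels of butane, x2 = barrels of isomerate, x3 = barrels of straight-run naphtha, x4 = barrels of FCC naphtha.
min 55.8x1 + 99.8x2 + 64.83x3 + 67.47x4 subject to:
  4.17x1 + 4.67x2 + 5.27x3 + 5.41x4 ≥ 10.93   (energy)
  1x2 + 13x3 + 46x4 ≤ 24   (aromatics volume)
  2.4x3 + 1.4x4 ≤ 1.5   (benzene volume)
  x1 ≤ 4.2
  x1, x2, x3, x4 ≥ 0.
The cheapest feasible vertex uses only butane, straight-run naphtha, FCC naphtha; isomerate is not used. The energy, aromatics volume, benzene volume requirements are met with equality.
Optimal quantities: butane = 1.5998 barrels, straight-run naphtha = 0.38395 barrels, FCC naphtha = 0.41323 barrels.
Hence cost = 55.8·1.5998 + 64.83·0.38395 + 67.47·0.41323 = $142.0409.

$142.04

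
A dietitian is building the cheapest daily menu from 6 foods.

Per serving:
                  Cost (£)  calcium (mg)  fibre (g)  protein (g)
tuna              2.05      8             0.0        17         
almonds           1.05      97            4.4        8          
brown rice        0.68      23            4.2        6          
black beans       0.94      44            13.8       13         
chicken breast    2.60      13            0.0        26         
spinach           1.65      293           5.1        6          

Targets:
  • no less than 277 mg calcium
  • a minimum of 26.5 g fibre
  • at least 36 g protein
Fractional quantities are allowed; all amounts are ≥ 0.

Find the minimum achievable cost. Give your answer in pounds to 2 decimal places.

Let x1 = servings of tuna, x2 = servings of almonds, x3 = servings of brown rice, x4 = servings of black beans, x5 = servings of chicken breast, x6 = servings of spinach.
Minimise 2.05x1 + 1.05x2 + 0.68x3 + 0.94x4 + 2.6x5 + 1.65x6 subject to:
  8x1 + 97x2 + 23x3 + 44x4 + 13x5 + 293x6 ≥ 277   (calcium)
  4.4x2 + 4.2x3 + 13.8x4 + 5.1x6 ≥ 26.5   (fibre)
  17x1 + 8x2 + 6x3 + 13x4 + 26x5 + 6x6 ≥ 36   (protein)
  x1, x2, x3, x4, x5, x6 ≥ 0.
The cheapest feasible vertex uses only black beans, spinach; tuna, almonds, brown rice, chicken breast are not used. Binding constraints: calcium and protein.
So black beans = 2.507 servings, spinach = 0.569 servings.
Hence cost = 0.94·2.507 + 1.65·0.569 = £3.2954.

£3.30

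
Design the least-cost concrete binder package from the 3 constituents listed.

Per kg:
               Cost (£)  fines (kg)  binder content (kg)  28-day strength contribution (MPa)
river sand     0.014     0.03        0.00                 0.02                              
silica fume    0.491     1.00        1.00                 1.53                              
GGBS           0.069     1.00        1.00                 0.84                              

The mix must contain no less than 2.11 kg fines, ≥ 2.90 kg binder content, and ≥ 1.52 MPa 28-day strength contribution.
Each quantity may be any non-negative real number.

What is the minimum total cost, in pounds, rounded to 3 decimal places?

£0.200

Let x1 = kg of river sand, x2 = kg of silica fume, x3 = kg of GGBS.
Minimize 0.014x1 + 0.491x2 + 0.069x3 with:
  0.03x1 + 1x2 + 1x3 ≥ 2.11   (fines)
  1x2 + 1x3 ≥ 2.9   (binder content)
  0.02x1 + 1.53x2 + 0.84x3 ≥ 1.52   (28-day strength contribution)
  x1, x2, x3 ≥ 0.
The optimal basis is {GGBS}; river sand, silica fume drop out. Binding constraint: binder content.
So GGBS = 2.9 kg.
Hence cost = 0.069·2.9 = £0.20010.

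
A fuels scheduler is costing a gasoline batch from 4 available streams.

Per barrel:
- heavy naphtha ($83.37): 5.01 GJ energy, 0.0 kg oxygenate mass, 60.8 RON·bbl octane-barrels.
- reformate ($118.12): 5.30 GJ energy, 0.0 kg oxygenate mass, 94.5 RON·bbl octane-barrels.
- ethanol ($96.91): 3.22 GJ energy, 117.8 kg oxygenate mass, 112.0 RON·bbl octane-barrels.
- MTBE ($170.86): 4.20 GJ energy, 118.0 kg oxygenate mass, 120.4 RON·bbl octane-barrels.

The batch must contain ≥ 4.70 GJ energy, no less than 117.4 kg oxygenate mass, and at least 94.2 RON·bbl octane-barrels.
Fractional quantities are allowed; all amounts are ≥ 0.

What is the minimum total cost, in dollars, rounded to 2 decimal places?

This is a linear program. Let x1 = barrels of heavy naphtha, x2 = barrels of reformate, x3 = barrels of ethanol, x4 = barrels of MTBE.
Minimize 83.37x1 + 118.12x2 + 96.91x3 + 170.86x4 subject to:
  5.01x1 + 5.3x2 + 3.22x3 + 4.2x4 ≥ 4.7   (energy)
  117.8x3 + 118x4 ≥ 117.4   (oxygenate mass)
  60.8x1 + 94.5x2 + 112x3 + 120.4x4 ≥ 94.2   (octane-barrels)
  x1, x2, x3, x4 ≥ 0.
The minimum-cost mix takes nothing from reformate, MTBE — only heavy naphtha, ethanol. Binding constraints: energy and oxygenate mass.
Optimal quantities: heavy naphtha = 0.2976 barrels, ethanol = 0.9966 barrels.
Objective = 83.37·0.2976 + 96.91·0.9966 = 121.3914.

$121.39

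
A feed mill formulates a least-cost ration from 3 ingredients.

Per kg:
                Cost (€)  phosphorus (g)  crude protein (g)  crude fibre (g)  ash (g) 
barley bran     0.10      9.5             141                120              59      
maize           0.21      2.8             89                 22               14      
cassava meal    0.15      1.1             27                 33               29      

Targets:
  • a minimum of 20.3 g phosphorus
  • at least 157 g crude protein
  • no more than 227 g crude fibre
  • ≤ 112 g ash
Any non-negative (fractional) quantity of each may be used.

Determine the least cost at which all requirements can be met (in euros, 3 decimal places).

€0.963

Let x1 = kg of barley bran, x2 = kg of maize, x3 = kg of cassava meal.
Minimize 0.1x1 + 0.21x2 + 0.15x3 with:
  9.5x1 + 2.8x2 + 1.1x3 ≥ 20.3   (phosphorus)
  141x1 + 89x2 + 27x3 ≥ 157   (crude protein)
  120x1 + 22x2 + 33x3 ≤ 227   (crude fibre)
  59x1 + 14x2 + 29x3 ≤ 112   (ash)
  x1, x2, x3 ≥ 0.
The cheapest feasible vertex uses only barley bran, maize; cassava meal is not used. The phosphorus and ash requirements are met with equality.
Solving gives x1 = 0.913, x2 = 4.152.
Total cost: 0.1·0.913 + 0.21·4.152 = 0.96322.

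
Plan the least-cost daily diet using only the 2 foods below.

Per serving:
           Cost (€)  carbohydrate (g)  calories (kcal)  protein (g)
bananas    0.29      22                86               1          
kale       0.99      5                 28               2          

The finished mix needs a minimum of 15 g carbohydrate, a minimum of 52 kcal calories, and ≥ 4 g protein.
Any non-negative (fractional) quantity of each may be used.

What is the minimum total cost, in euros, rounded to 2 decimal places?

Treat it as an LP. Let x1 = servings of bananas, x2 = servings of kale.
min 0.29x1 + 0.99x2 with:
  22x1 + 5x2 ≥ 15   (carbohydrate)
  86x1 + 28x2 ≥ 52   (calories)
  1x1 + 2x2 ≥ 4   (protein)
  x1, x2 ≥ 0.
At the optimum only bananas is positive (kale = 0). There the protein constraint is tight.
That vertex is x1 = 4.
Total cost: 0.29·4 = 1.1600.

€1.16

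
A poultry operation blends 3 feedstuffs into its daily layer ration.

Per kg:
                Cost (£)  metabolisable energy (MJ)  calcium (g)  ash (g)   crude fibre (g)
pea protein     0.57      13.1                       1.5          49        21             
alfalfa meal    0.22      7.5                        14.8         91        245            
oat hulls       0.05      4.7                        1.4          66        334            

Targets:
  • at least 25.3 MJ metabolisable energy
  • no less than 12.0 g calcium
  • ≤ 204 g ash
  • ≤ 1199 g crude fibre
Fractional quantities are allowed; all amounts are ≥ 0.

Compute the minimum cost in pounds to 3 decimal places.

Let x1 = kg of pea protein, x2 = kg of alfalfa meal, x3 = kg of oat hulls.
Minimise 0.57x1 + 0.22x2 + 0.05x3 s.t.:
  13.1x1 + 7.5x2 + 4.7x3 ≥ 25.3   (metabolisable energy)
  1.5x1 + 14.8x2 + 1.4x3 ≥ 12   (calcium)
  49x1 + 91x2 + 66x3 ≤ 204   (ash)
  21x1 + 245x2 + 334x3 ≤ 1199   (crude fibre)
  x1, x2, x3 ≥ 0.
All 3 inputs are positive at the optimum. Binding constraints: metabolisable energy, calcium, ash.
Solving gives x1 = 1.062, x2 = 0.5582, x3 = 1.533.
Total cost: 0.57·1.062 + 0.22·0.5582 + 0.05·1.533 = 0.80479.

£0.805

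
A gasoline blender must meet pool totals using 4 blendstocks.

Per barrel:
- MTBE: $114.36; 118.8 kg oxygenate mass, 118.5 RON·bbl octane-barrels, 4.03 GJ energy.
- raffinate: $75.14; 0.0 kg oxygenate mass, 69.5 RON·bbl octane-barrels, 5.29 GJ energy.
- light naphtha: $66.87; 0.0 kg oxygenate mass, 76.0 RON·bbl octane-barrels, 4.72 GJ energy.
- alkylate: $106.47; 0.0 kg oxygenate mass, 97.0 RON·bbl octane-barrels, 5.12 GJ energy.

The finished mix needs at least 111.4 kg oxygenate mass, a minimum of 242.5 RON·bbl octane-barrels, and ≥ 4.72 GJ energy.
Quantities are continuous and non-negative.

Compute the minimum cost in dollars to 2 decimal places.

Treat it as an LP. Let x1 = barrels of MTBE, x2 = barrels of raffinate, x3 = barrels of light naphtha, x4 = barrels of alkylate.
Minimize 114.36x1 + 75.14x2 + 66.87x3 + 106.47x4 with:
  118.8x1 ≥ 111.4   (oxygenate mass)
  118.5x1 + 69.5x2 + 76x3 + 97x4 ≥ 242.5   (octane-barrels)
  4.03x1 + 5.29x2 + 4.72x3 + 5.12x4 ≥ 4.72   (energy)
  x1, x2, x3, x4 ≥ 0.
The minimum-cost mix takes nothing from raffinate, alkylate — only MTBE, light naphtha. There the oxygenate mass and octane-barrels constraints are tight.
So MTBE = 0.93771 barrels, light naphtha = 1.7287 barrels.
Hence cost = 114.36·0.93771 + 66.87·1.7287 = $222.8347.

$222.83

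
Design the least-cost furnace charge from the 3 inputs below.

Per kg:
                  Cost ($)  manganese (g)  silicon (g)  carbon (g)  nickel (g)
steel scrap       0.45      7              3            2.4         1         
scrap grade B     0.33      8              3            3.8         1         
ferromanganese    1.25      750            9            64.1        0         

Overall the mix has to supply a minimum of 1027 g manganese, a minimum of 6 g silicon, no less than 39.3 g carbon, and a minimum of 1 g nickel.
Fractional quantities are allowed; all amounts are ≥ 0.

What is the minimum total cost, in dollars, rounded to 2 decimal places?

Set it up as a linear program. Let x1 = kg of steel scrap, x2 = kg of scrap grade B, x3 = kg of ferromanganese.
Minimize 0.45x1 + 0.33x2 + 1.25x3 with:
  7x1 + 8x2 + 750x3 ≥ 1027   (manganese)
  3x1 + 3x2 + 9x3 ≥ 6   (silicon)
  2.4x1 + 3.8x2 + 64.1x3 ≥ 39.3   (carbon)
  1x1 + 1x2 ≥ 1   (nickel)
  x1, x2, x3 ≥ 0.
The cheapest feasible vertex uses only scrap grade B, ferromanganese; steel scrap is not used. There the manganese and nickel constraints are tight.
So scrap grade B = 1 kg, ferromanganese = 1.359 kg.
Total cost: 0.33·1 + 1.25·1.359 = 2.0288.

$2.03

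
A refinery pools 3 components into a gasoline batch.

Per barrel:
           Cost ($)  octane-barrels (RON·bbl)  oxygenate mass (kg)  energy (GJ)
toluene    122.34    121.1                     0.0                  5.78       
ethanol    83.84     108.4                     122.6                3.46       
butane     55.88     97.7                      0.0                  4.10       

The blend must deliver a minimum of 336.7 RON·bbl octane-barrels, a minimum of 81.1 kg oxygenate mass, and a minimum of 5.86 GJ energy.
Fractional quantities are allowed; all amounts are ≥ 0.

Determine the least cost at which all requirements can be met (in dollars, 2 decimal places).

$207.02

Let x1 = barrels of toluene, x2 = barrels of ethanol, x3 = barrels of butane.
Minimize 122.34x1 + 83.84x2 + 55.88x3 with:
  121.1x1 + 108.4x2 + 97.7x3 ≥ 336.7   (octane-barrels)
  122.6x2 ≥ 81.1   (oxygenate mass)
  5.78x1 + 3.46x2 + 4.1x3 ≥ 5.86   (energy)
  x1, x2, x3 ≥ 0.
At the optimum only ethanol, butane are positive (toluene = 0). The octane-barrels and oxygenate mass requirements are met with equality.
Optimal quantities: ethanol = 0.6615 barrels, butane = 2.7123 barrels.
Cost = 83.84·0.6615 + 55.88·2.7123 = 207.0235.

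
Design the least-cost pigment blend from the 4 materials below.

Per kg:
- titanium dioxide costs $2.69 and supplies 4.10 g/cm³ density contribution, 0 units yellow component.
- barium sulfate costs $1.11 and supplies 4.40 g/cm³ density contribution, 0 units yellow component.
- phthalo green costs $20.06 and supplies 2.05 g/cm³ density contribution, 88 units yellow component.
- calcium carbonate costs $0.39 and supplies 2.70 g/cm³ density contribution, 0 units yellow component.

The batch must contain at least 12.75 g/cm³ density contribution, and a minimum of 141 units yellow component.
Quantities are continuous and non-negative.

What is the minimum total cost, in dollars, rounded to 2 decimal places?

$33.51

Let x1 = kg of titanium dioxide, x2 = kg of barium sulfate, x3 = kg of phthalo green, x4 = kg of calcium carbonate.
Minimize 2.69x1 + 1.11x2 + 20.06x3 + 0.39x4 with:
  4.1x1 + 4.4x2 + 2.05x3 + 2.7x4 ≥ 12.75   (density contribution)
  88x3 ≥ 141   (yellow component)
  x1, x2, x3, x4 ≥ 0.
The cheapest feasible vertex uses only phthalo green, calcium carbonate; titanium dioxide, barium sulfate are not used. There the density contribution and yellow component constraints are tight.
Solving gives x3 = 1.6023, x4 = 3.5057.
Total cost: 20.06·1.6023 + 0.39·3.5057 = 33.5094.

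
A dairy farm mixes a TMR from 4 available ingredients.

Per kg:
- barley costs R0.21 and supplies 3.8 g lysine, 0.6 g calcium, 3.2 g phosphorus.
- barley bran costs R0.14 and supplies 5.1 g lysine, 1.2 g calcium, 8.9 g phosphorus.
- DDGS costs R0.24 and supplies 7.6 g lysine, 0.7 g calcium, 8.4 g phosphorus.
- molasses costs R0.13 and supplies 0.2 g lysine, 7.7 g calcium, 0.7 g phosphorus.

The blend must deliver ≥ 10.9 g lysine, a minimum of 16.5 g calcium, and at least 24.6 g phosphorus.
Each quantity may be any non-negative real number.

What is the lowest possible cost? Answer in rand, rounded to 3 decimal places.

R0.593

Let x1 = kg of barley, x2 = kg of barley bran, x3 = kg of DDGS, x4 = kg of molasses.
min 0.21x1 + 0.14x2 + 0.24x3 + 0.13x4 with:
  3.8x1 + 5.1x2 + 7.6x3 + 0.2x4 ≥ 10.9   (lysine)
  0.6x1 + 1.2x2 + 0.7x3 + 7.7x4 ≥ 16.5   (calcium)
  3.2x1 + 8.9x2 + 8.4x3 + 0.7x4 ≥ 24.6   (phosphorus)
  x1, x2, x3, x4 ≥ 0.
The cheapest feasible vertex uses only barley bran, molasses; barley, DDGS are not used. Binding constraints: calcium and phosphorus.
Solving gives x2 = 2.628, x4 = 1.733.
Total cost: 0.14·2.628 + 0.13·1.733 = 0.59321.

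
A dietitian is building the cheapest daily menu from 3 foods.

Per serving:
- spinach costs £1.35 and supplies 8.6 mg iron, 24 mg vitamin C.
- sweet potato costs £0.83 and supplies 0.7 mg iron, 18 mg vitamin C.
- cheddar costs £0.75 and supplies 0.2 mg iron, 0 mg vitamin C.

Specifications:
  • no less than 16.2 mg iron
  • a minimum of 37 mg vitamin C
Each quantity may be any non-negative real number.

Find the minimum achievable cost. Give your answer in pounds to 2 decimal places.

Let x1 = servings of spinach, x2 = servings of sweet potato, x3 = servings of cheddar.
min 1.35x1 + 0.83x2 + 0.75x3 subject to:
  8.6x1 + 0.7x2 + 0.2x3 ≥ 16.2   (iron)
  24x1 + 18x2 ≥ 37   (vitamin C)
  x1, x2, x3 ≥ 0.
The optimal basis is {spinach}; sweet potato, cheddar drop out. The iron requirement is met with equality.
Solving gives x1 = 1.884.
Hence cost = 1.35·1.884 = £2.5434.

£2.54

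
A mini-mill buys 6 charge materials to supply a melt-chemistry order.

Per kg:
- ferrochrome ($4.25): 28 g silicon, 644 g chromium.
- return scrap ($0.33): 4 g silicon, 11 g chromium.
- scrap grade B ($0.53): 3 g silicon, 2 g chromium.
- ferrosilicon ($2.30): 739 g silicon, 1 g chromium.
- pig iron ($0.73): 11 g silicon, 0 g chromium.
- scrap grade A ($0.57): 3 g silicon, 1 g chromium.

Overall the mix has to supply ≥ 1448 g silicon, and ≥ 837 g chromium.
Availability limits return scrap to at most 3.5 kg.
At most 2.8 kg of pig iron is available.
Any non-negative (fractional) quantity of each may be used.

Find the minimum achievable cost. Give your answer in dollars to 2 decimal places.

$9.90

Treat it as an LP. Let x1 = kg of ferrochrome, x2 = kg of return scrap, x3 = kg of scrap grade B, x4 = kg of ferrosilicon, x5 = kg of pig iron, x6 = kg of scrap grade A.
Minimize 4.25x1 + 0.33x2 + 0.53x3 + 2.3x4 + 0.73x5 + 0.57x6 s.t.:
  28x1 + 4x2 + 3x3 + 739x4 + 11x5 + 3x6 ≥ 1448   (silicon)
  644x1 + 11x2 + 2x3 + 1x4 + 1x6 ≥ 837   (chromium)
  x2 ≤ 3.5
  x5 ≤ 2.8
  x1, x2, x3, x4, x5, x6 ≥ 0.
The minimum-cost mix takes nothing from return scrap, scrap grade B, pig iron, scrap grade A — only ferrochrome, ferrosilicon. There the silicon and chromium constraints are tight.
That vertex is x1 = 1.2967, x4 = 1.9103.
Hence cost = 4.25·1.2967 + 2.3·1.9103 = $9.9047.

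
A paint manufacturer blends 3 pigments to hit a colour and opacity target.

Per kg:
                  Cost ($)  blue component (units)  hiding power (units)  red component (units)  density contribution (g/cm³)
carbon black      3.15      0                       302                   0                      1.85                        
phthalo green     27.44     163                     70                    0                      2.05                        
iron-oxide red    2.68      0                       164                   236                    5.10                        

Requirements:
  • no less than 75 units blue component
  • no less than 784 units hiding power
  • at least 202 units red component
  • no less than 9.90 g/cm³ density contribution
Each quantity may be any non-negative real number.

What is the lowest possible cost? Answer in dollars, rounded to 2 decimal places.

Let x1 = kg of carbon black, x2 = kg of phthalo green, x3 = kg of iron-oxide red.
Minimize 3.15x1 + 27.44x2 + 2.68x3 s.t.:
  163x2 ≥ 75   (blue component)
  302x1 + 70x2 + 164x3 ≥ 784   (hiding power)
  236x3 ≥ 202   (red component)
  1.85x1 + 2.05x2 + 5.1x3 ≥ 9.9   (density contribution)
  x1, x2, x3 ≥ 0.
The optimal mix uses every input. There the blue component, hiding power, density contribution constraints are tight.
Optimal quantities: carbon black = 1.912 kg, phthalo green = 0.4601 kg, iron-oxide red = 1.063 kg.
Cost = 3.15·1.912 + 27.44·0.4601 + 2.68·1.063 = 21.4968.

$21.50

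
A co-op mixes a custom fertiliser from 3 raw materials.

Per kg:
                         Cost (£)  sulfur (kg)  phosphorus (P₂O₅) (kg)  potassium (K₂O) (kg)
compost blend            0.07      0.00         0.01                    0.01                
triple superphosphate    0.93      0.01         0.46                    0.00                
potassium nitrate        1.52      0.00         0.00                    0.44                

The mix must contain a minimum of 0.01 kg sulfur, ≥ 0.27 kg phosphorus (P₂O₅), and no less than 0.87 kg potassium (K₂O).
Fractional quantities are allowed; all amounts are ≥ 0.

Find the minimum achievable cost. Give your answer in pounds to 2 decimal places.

£3.94

Let x1 = kg of compost blend, x2 = kg of triple superphosphate, x3 = kg of potassium nitrate.
Minimise 0.07x1 + 0.93x2 + 1.52x3 s.t.:
  0.01x2 ≥ 0.01   (sulfur)
  0.01x1 + 0.46x2 ≥ 0.27   (phosphorus (P₂O₅))
  0.01x1 + 0.44x3 ≥ 0.87   (potassium (K₂O))
  x1, x2, x3 ≥ 0.
The cheapest feasible vertex uses only triple superphosphate, potassium nitrate; compost blend is not used. There the sulfur and potassium (K₂O) constraints are tight.
So triple superphosphate = 1 kg, potassium nitrate = 1.977 kg.
Cost = 0.93·1 + 1.52·1.977 = 3.93504.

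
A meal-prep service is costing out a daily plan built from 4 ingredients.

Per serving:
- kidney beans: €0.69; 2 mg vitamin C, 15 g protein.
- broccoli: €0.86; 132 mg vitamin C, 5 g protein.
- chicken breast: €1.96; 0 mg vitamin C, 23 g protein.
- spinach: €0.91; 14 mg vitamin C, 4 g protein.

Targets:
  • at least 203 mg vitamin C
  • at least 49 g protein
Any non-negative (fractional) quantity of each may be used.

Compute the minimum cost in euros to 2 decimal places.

€3.20

Set it up as a linear program. Let x1 = servings of kidney beans, x2 = servings of broccoli, x3 = servings of chicken breast, x4 = servings of spinach.
Minimize 0.69x1 + 0.86x2 + 1.96x3 + 0.91x4 with:
  2x1 + 132x2 + 14x4 ≥ 203   (vitamin C)
  15x1 + 5x2 + 23x3 + 4x4 ≥ 49   (protein)
  x1, x2, x3, x4 ≥ 0.
The optimal basis is {kidney beans, broccoli}; chicken breast, spinach drop out. The vitamin C and protein requirements are met with equality.
That vertex is x1 = 2.768, x2 = 1.496.
Cost = 0.69·2.768 + 0.86·1.496 = 3.1965.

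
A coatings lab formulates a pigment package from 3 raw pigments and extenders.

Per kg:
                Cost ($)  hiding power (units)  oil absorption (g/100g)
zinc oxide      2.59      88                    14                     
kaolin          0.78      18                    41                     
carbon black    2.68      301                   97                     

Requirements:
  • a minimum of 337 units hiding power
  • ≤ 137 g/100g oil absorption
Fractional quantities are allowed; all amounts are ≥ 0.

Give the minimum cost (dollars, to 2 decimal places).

$3.00

Let x1 = kg of zinc oxide, x2 = kg of kaolin, x3 = kg of carbon black.
Minimize 2.59x1 + 0.78x2 + 2.68x3 with:
  88x1 + 18x2 + 301x3 ≥ 337   (hiding power)
  14x1 + 41x2 + 97x3 ≤ 137   (oil absorption)
  x1, x2, x3 ≥ 0.
The cheapest feasible vertex uses only carbon black; zinc oxide, kaolin are not used. The hiding power requirement is met with equality.
Optimal quantities: carbon black = 1.12 kg.
Cost = 2.68·1.12 = 3.0016.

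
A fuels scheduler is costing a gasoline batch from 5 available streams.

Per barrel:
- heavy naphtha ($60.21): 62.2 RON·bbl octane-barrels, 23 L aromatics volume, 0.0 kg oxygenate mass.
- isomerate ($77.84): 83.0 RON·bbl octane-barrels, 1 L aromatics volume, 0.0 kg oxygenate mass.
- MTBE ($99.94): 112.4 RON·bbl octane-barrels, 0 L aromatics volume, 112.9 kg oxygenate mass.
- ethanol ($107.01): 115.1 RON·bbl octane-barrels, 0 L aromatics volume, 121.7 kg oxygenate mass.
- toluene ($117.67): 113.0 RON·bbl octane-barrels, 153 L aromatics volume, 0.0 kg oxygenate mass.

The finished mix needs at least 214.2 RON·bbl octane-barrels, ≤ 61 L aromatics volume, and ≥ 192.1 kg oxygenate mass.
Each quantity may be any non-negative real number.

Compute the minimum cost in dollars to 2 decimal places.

Set it up as a linear program. Let x1 = barrels of heavy naphtha, x2 = barrels of isomerate, x3 = barrels of MTBE, x4 = barrels of ethanol, x5 = barrels of toluene.
Minimise 60.21x1 + 77.84x2 + 99.94x3 + 107.01x4 + 117.67x5 subject to:
  62.2x1 + 83x2 + 112.4x3 + 115.1x4 + 113x5 ≥ 214.2   (octane-barrels)
  23x1 + 1x2 + 153x5 ≤ 61   (aromatics volume)
  112.9x3 + 121.7x4 ≥ 192.1   (oxygenate mass)
  x1, x2, x3, x4, x5 ≥ 0.
The optimal basis is {MTBE}; heavy naphtha, isomerate, ethanol, toluene drop out. There the octane-barrels constraint is tight.
Solving gives x3 = 1.9057.
Total cost: 99.94·1.9057 = 190.4557.

$190.46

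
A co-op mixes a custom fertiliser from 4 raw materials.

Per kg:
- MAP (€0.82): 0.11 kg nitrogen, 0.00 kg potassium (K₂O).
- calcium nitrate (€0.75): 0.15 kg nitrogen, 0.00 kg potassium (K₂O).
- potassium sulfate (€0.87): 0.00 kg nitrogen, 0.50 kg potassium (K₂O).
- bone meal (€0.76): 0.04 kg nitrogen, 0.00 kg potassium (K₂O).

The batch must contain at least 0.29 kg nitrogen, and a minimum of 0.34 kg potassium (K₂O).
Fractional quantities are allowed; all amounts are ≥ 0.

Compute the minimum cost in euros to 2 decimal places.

Let x1 = kg of MAP, x2 = kg of calcium nitrate, x3 = kg of potassium sulfate, x4 = kg of bone meal.
min 0.82x1 + 0.75x2 + 0.87x3 + 0.76x4 s.t.:
  0.11x1 + 0.15x2 + 0.04x4 ≥ 0.29   (nitrogen)
  0.5x3 ≥ 0.34   (potassium (K₂O))
  x1, x2, x3, x4 ≥ 0.
At the optimum only calcium nitrate, potassium sulfate are positive (MAP, bone meal = 0). Binding constraints: nitrogen and potassium (K₂O).
Optimal quantities: calcium nitrate = 1.933 kg, potassium sulfate = 0.68 kg.
Cost = 0.75·1.933 + 0.87·0.68 = 2.0414.

€2.04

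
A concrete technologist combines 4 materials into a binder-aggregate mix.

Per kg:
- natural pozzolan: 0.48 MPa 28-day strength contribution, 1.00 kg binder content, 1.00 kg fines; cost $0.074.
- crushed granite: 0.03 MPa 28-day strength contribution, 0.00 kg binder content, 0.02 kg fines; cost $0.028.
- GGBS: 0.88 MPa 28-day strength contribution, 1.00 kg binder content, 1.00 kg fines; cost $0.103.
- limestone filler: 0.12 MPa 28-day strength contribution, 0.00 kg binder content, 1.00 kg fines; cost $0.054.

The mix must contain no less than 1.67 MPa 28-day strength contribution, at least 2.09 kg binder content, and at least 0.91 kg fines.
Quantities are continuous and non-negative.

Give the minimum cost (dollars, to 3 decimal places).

$0.203

Let x1 = kg of natural pozzolan, x2 = kg of crushed granite, x3 = kg of GGBS, x4 = kg of limestone filler.
min 0.074x1 + 0.028x2 + 0.103x3 + 0.054x4 with:
  0.48x1 + 0.03x2 + 0.88x3 + 0.12x4 ≥ 1.67   (28-day strength contribution)
  1x1 + 1x3 ≥ 2.09   (binder content)
  1x1 + 0.02x2 + 1x3 + 1x4 ≥ 0.91   (fines)
  x1, x2, x3, x4 ≥ 0.
At the optimum only natural pozzolan, GGBS are positive (crushed granite, limestone filler = 0). Binding constraints: 28-day strength contribution and binder content.
Solving gives x1 = 0.423, x3 = 1.667.
Total cost: 0.074·0.423 + 0.103·1.667 = 0.20300.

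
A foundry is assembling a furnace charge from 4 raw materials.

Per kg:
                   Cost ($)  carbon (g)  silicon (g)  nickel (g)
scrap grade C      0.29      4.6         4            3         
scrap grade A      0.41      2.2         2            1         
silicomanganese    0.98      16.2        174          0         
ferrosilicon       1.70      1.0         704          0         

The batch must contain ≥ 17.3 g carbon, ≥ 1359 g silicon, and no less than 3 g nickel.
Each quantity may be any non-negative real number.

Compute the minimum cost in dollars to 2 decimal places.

$3.94

Let x1 = kg of scrap grade C, x2 = kg of scrap grade A, x3 = kg of silicomanganese, x4 = kg of ferrosilicon.
Minimise 0.29x1 + 0.41x2 + 0.98x3 + 1.7x4 subject to:
  4.6x1 + 2.2x2 + 16.2x3 + 1x4 ≥ 17.3   (carbon)
  4x1 + 2x2 + 174x3 + 704x4 ≥ 1359   (silicon)
  3x1 + 1x2 ≥ 3   (nickel)
  x1, x2, x3, x4 ≥ 0.
The cheapest feasible vertex uses only scrap grade C, silicomanganese, ferrosilicon; scrap grade A is not used. There the carbon, silicon, nickel constraints are tight.
Solving gives x1 = 1, x3 = 0.6754, x4 = 1.758.
Cost = 0.29·1 + 0.98·0.6754 + 1.7·1.758 = 3.9405.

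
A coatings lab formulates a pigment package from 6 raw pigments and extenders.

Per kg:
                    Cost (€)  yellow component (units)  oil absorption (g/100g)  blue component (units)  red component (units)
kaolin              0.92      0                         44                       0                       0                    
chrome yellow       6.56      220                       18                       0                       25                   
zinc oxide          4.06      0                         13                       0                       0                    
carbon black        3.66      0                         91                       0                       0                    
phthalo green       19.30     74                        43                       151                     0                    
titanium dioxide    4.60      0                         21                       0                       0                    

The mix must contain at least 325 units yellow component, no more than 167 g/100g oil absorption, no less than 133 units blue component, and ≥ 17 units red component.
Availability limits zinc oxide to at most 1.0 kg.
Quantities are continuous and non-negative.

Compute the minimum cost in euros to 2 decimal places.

€24.75

Let x1 = kg of kaolin, x2 = kg of chrome yellow, x3 = kg of zinc oxide, x4 = kg of carbon black, x5 = kg of phthalo green, x6 = kg of titanium dioxide.
Minimize 0.92x1 + 6.56x2 + 4.06x3 + 3.66x4 + 19.3x5 + 4.6x6 s.t.:
  220x2 + 74x5 ≥ 325   (yellow component)
  44x1 + 18x2 + 13x3 + 91x4 + 43x5 + 21x6 ≤ 167   (oil absorption)
  151x5 ≥ 133   (blue component)
  25x2 ≥ 17   (red component)
  x3 ≤ 1
  x1, x2, x3, x4, x5, x6 ≥ 0.
The optimal basis is {chrome yellow, phthalo green}; kaolin, zinc oxide, carbon black, titanium dioxide drop out. Binding constraints: yellow component and blue component.
So chrome yellow = 1.181 kg, phthalo green = 0.8808 kg.
Cost = 6.56·1.181 + 19.3·0.8808 = 24.7468.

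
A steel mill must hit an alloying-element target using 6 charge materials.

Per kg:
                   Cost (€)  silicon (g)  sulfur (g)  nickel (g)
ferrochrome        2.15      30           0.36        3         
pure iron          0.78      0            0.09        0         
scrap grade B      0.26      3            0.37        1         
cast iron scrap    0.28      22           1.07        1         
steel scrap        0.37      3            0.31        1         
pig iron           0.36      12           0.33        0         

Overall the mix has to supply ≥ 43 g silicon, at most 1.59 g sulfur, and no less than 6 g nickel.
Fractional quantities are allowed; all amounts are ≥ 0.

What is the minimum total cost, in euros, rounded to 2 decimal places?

€2.96

Let x1 = kg of ferrochrome, x2 = kg of pure iron, x3 = kg of scrap grade B, x4 = kg of cast iron scrap, x5 = kg of steel scrap, x6 = kg of pig iron.
Minimise 2.15x1 + 0.78x2 + 0.26x3 + 0.28x4 + 0.37x5 + 0.36x6 s.t.:
  30x1 + 3x3 + 22x4 + 3x5 + 12x6 ≥ 43   (silicon)
  0.36x1 + 0.09x2 + 0.37x3 + 1.07x4 + 0.31x5 + 0.33x6 ≤ 1.59   (sulfur)
  3x1 + 1x3 + 1x4 + 1x5 ≥ 6   (nickel)
  x1, x2, x3, x4, x5, x6 ≥ 0.
The optimal basis is {ferrochrome, scrap grade B, cast iron scrap}; pure iron, steel scrap, pig iron drop out. The silicon, sulfur, nickel requirements are met with equality.
Optimal quantities: ferrochrome = 1.018 kg, scrap grade B = 2.755 kg, cast iron scrap = 0.1907 kg.
Hence cost = 2.15·1.018 + 0.26·2.755 + 0.28·0.1907 = €2.9584.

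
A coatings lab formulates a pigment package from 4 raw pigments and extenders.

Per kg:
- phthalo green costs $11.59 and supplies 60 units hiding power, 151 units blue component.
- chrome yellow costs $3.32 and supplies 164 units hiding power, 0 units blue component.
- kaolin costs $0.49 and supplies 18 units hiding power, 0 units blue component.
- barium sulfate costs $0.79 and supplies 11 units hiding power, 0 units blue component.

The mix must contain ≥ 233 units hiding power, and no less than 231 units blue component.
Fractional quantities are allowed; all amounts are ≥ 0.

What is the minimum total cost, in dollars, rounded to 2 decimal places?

Treat it as an LP. Let x1 = kg of phthalo green, x2 = kg of chrome yellow, x3 = kg of kaolin, x4 = kg of barium sulfate.
min 11.59x1 + 3.32x2 + 0.49x3 + 0.79x4 with:
  60x1 + 164x2 + 18x3 + 11x4 ≥ 233   (hiding power)
  151x1 ≥ 231   (blue component)
  x1, x2, x3, x4 ≥ 0.
At the optimum only phthalo green, chrome yellow are positive (kaolin, barium sulfate = 0). The hiding power and blue component requirements are met with equality.
Optimal quantities: phthalo green = 1.53 kg, chrome yellow = 0.861 kg.
Cost = 11.59·1.53 + 3.32·0.861 = 20.5912.

$20.59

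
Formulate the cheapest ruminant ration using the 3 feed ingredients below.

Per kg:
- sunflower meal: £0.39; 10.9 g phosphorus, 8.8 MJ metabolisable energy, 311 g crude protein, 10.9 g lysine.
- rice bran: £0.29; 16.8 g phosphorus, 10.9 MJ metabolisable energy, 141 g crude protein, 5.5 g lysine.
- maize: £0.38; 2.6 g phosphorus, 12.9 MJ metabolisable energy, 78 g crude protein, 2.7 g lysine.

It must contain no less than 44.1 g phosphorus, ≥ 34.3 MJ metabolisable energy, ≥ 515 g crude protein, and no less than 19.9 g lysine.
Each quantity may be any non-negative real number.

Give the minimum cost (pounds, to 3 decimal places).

Let x1 = kg of sunflower meal, x2 = kg of rice bran, x3 = kg of maize.
Minimize 0.39x1 + 0.29x2 + 0.38x3 with:
  10.9x1 + 16.8x2 + 2.6x3 ≥ 44.1   (phosphorus)
  8.8x1 + 10.9x2 + 12.9x3 ≥ 34.3   (metabolisable energy)
  311x1 + 141x2 + 78x3 ≥ 515   (crude protein)
  10.9x1 + 5.5x2 + 2.7x3 ≥ 19.9   (lysine)
  x1, x2, x3 ≥ 0.
The cheapest feasible vertex uses only sunflower meal, rice bran; maize is not used. Binding constraints: metabolisable energy and lysine.
Optimal quantities: sunflower meal = 0.4014 kg, rice bran = 2.823 kg.
Cost = 0.39·0.4014 + 0.29·2.823 = 0.97522.

£0.975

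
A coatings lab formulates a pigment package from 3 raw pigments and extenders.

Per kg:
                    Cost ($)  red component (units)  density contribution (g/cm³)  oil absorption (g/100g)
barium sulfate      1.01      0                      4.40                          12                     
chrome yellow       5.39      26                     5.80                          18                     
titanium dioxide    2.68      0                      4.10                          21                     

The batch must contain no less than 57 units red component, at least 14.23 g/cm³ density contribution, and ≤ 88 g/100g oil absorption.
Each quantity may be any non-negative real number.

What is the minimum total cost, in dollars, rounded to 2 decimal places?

Let x1 = kg of barium sulfate, x2 = kg of chrome yellow, x3 = kg of titanium dioxide.
min 1.01x1 + 5.39x2 + 2.68x3 with:
  26x2 ≥ 57   (red component)
  4.4x1 + 5.8x2 + 4.1x3 ≥ 14.23   (density contribution)
  12x1 + 18x2 + 21x3 ≤ 88   (oil absorption)
  x1, x2, x3 ≥ 0.
The cheapest feasible vertex uses only barium sulfate, chrome yellow; titanium dioxide is not used. Binding constraints: red component and density contribution.
Solving gives x1 = 0.3442, x2 = 2.192.
Objective = 1.01·0.3442 + 5.39·2.192 = 12.1625.

$12.16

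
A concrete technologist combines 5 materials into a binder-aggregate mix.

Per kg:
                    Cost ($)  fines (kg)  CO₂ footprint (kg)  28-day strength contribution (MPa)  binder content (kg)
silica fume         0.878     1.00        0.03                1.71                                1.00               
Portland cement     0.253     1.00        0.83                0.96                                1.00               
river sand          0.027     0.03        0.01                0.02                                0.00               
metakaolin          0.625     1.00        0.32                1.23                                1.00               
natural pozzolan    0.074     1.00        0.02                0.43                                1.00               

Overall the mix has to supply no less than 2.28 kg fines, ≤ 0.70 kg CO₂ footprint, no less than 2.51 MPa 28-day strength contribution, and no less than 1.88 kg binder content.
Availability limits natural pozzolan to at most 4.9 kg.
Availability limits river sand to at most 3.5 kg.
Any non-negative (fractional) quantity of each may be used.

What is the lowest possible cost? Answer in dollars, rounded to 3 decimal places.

$0.469

This is a linear program. Let x1 = kg of silica fume, x2 = kg of Portland cement, x3 = kg of river sand, x4 = kg of metakaolin, x5 = kg of natural pozzolan.
min 0.878x1 + 0.253x2 + 0.027x3 + 0.625x4 + 0.074x5 subject to:
  1x1 + 1x2 + 0.03x3 + 1x4 + 1x5 ≥ 2.28   (fines)
  0.03x1 + 0.83x2 + 0.01x3 + 0.32x4 + 0.02x5 ≤ 0.7   (CO₂ footprint)
  1.71x1 + 0.96x2 + 0.02x3 + 1.23x4 + 0.43x5 ≥ 2.51   (28-day strength contribution)
  1x1 + 1x2 + 1x4 + 1x5 ≥ 1.88   (binder content)
  x5 ≤ 4.9
  x3 ≤ 3.5
  x1, x2, x3, x4, x5 ≥ 0.
At the optimum only Portland cement, natural pozzolan are positive (silica fume, river sand, metakaolin = 0). The 28-day strength contribution and the natural pozzolan cap requirements are met with equality.
Optimal quantities: Portland cement = 0.4198 kg, natural pozzolan = 4.9 kg.
Total cost: 0.253·0.4198 + 0.074·4.9 = 0.46881.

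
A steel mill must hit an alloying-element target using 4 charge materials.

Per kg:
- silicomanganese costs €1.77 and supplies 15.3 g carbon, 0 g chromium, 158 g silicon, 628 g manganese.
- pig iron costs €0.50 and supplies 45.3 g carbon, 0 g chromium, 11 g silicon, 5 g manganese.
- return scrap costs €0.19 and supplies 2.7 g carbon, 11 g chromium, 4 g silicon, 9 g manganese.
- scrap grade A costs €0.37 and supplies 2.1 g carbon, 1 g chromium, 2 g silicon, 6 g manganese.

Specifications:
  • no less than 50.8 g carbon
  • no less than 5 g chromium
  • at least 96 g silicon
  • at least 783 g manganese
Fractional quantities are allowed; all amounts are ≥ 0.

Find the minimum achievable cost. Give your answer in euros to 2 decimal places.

Treat it as an LP. Let x1 = kg of silicomanganese, x2 = kg of pig iron, x3 = kg of return scrap, x4 = kg of scrap grade A.
Minimize 1.77x1 + 0.5x2 + 0.19x3 + 0.37x4 subject to:
  15.3x1 + 45.3x2 + 2.7x3 + 2.1x4 ≥ 50.8   (carbon)
  11x3 + 1x4 ≥ 5   (chromium)
  158x1 + 11x2 + 4x3 + 2x4 ≥ 96   (silicon)
  628x1 + 5x2 + 9x3 + 6x4 ≥ 783   (manganese)
  x1, x2, x3, x4 ≥ 0.
The optimal basis is {silicomanganese, pig iron, return scrap}; scrap grade A drops out. There the carbon, chromium, manganese constraints are tight.
So silicomanganese = 1.235 kg, pig iron = 0.6772 kg, return scrap = 0.4545 kg.
Hence cost = 1.77·1.235 + 0.5·0.6772 + 0.19·0.4545 = €2.6109.

€2.61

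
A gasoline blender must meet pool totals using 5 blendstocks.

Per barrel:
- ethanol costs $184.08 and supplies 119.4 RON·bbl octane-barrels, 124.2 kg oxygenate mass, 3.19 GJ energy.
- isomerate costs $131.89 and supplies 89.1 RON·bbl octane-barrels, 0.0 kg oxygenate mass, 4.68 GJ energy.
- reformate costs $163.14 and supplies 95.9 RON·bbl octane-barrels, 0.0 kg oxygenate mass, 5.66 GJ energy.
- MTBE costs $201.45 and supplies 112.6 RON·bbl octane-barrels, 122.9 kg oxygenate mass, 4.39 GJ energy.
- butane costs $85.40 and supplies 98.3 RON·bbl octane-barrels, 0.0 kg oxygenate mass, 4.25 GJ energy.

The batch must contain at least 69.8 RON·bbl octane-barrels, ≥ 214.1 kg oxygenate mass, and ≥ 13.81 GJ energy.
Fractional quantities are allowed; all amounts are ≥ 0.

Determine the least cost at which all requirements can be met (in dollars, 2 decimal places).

Let x1 = barrels of ethanol, x2 = barrels of isomerate, x3 = barrels of reformate, x4 = barrels of MTBE, x5 = barrels of butane.
Minimise 184.08x1 + 131.89x2 + 163.14x3 + 201.45x4 + 85.4x5 with:
  119.4x1 + 89.1x2 + 95.9x3 + 112.6x4 + 98.3x5 ≥ 69.8   (octane-barrels)
  124.2x1 + 122.9x4 ≥ 214.1   (oxygenate mass)
  3.19x1 + 4.68x2 + 5.66x3 + 4.39x4 + 4.25x5 ≥ 13.81   (energy)
  x1, x2, x3, x4, x5 ≥ 0.
The optimal basis is {MTBE, butane}; ethanol, isomerate, reformate drop out. There the oxygenate mass and energy constraints are tight.
That vertex is x4 = 1.74207, x5 = 1.44996.
Hence cost = 201.45·1.74207 + 85.4·1.44996 = $474.7666.

$474.77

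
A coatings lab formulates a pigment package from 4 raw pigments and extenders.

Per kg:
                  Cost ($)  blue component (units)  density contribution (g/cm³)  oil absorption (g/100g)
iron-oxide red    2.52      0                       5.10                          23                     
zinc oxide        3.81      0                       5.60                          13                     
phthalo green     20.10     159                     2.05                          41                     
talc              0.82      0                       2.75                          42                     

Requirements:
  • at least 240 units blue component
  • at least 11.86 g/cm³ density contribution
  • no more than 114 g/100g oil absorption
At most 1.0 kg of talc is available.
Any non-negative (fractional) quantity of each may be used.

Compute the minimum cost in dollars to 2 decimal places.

This is a linear program. Let x1 = kg of iron-oxide red, x2 = kg of zinc oxide, x3 = kg of phthalo green, x4 = kg of talc.
Minimize 2.52x1 + 3.81x2 + 20.1x3 + 0.82x4 s.t.:
  159x3 ≥ 240   (blue component)
  5.1x1 + 5.6x2 + 2.05x3 + 2.75x4 ≥ 11.86   (density contribution)
  23x1 + 13x2 + 41x3 + 42x4 ≤ 114   (oil absorption)
  x4 ≤ 1
  x1, x2, x3, x4 ≥ 0.
The minimum-cost mix takes nothing from zinc oxide — only iron-oxide red, phthalo green, talc. There the blue component, density contribution, oil absorption constraints are tight.
That vertex is x1 = 1.4895, x3 = 1.5094, x4 = 0.42509.
Total cost: 2.52·1.4895 + 20.1·1.5094 + 0.82·0.42509 = 34.4411.

$34.44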